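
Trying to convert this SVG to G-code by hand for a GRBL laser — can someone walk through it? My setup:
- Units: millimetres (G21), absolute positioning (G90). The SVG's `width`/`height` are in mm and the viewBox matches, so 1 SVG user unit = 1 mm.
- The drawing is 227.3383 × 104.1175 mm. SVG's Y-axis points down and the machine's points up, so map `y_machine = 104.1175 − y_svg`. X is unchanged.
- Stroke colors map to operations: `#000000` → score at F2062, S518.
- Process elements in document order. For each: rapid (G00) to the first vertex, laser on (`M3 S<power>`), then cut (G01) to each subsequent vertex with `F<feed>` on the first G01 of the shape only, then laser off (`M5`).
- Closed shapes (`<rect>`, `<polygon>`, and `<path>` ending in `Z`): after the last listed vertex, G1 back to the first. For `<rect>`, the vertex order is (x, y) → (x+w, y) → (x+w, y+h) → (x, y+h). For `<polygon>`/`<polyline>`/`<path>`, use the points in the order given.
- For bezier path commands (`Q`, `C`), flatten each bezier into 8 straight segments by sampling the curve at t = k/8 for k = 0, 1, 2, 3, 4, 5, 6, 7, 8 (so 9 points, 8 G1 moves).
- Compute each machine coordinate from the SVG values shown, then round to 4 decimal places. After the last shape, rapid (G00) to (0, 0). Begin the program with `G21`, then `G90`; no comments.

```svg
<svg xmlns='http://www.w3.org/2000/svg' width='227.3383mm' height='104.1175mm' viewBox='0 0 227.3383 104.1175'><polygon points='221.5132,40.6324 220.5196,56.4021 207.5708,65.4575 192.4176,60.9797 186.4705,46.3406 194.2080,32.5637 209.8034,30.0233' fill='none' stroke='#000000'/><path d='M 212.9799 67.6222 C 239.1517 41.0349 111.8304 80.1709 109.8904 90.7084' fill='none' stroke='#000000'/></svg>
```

G21
G90
G00 X221.5132 Y63.4851
M3 S518
G01 X220.5196 Y47.7154 F2062
G01 X207.5708 Y38.6600
G01 X192.4176 Y43.1378
G01 X186.4705 Y57.7769
G01 X194.2080 Y71.5538
G01 X209.8034 Y74.0942
G01 X221.5132 Y63.4851
M5
G00 X212.9799 Y36.4953
M3 S518
G01 X216.1440 Y43.5690 F2062
G01 X208.1862 Y45.5864
G01 X192.3745 Y43.6530
G01 X171.9771 Y38.8740
G01 X150.2619 Y32.3548
G01 X130.4970 Y25.2007
G01 X115.9505 Y18.5170
G01 X109.8904 Y13.4091
M5
G00 X0.0000 Y0.0000

viewBox `0 0 227.3383 104.1175` with mm width/height → 1 unit = 1 mm. Flip: y_m = 104.1175 − y_svg.

**Shape 1** — `<polygon>` regular polygon, stroke `#000000` → score (S518, F2062). Machine vertices: (221.5132,63.4851) → (220.5196,47.7154) → (207.5708,38.6600) → (192.4176,43.1378) → (186.4705,57.7769) → (194.2080,71.5538) → (209.8034,74.0942) → (221.5132,63.4851). Closed: final G1 returns to the first vertex.

**Shape 2** — `<path>` cubic bezier, stroke `#000000` → score (S518, F2062). Control points (SVG): P0=(212.9799,67.6222), P1=(239.1517,41.0349), P2=(111.8304,80.1709), P3=(109.8904,90.7084); sampled at t=k/8. Machine vertices: (212.9799,36.4953) → (216.1440,43.5690) → (208.1862,45.5864) → (192.3745,43.6530) → (171.9771,38.8740) → (150.2619,32.3548) → (130.4970,25.2007) → (115.9505,18.5170) → (109.8904,13.4091). Open path.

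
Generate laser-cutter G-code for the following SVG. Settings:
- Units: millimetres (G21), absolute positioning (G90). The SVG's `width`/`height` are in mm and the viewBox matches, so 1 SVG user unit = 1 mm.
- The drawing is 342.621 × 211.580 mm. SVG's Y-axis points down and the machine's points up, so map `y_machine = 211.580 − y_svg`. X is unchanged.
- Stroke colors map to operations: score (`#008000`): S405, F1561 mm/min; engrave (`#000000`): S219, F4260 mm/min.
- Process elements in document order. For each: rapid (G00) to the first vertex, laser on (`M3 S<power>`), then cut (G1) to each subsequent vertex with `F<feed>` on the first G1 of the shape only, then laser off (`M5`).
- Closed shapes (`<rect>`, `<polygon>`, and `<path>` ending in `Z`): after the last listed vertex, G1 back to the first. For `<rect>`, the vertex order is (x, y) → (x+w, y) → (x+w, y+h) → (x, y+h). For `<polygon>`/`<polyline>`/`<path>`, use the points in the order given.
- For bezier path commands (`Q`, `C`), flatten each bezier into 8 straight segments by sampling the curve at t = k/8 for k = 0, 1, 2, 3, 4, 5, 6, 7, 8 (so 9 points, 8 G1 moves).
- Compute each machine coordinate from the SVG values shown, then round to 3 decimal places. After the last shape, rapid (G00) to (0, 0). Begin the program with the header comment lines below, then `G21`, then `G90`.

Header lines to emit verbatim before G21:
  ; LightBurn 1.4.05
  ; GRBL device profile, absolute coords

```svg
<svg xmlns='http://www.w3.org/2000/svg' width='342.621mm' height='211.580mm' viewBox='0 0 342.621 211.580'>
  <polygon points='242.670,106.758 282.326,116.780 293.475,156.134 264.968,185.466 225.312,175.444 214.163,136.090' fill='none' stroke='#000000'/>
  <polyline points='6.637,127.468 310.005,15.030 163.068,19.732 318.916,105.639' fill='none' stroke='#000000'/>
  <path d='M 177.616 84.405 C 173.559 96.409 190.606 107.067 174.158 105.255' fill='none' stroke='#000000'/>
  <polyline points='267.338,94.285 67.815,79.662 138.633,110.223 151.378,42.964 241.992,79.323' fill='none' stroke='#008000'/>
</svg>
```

1 u = 1 mm; y_m = 211.580 − y.

[1] `<polygon>` regular polygon, #000000→engrave S219 F4260: (242.670,104.822) → (282.326,94.800) → (293.475,55.446) → (264.968,26.114) → (225.312,36.136) → (214.163,75.490) → (242.670,104.822) (closed)

[2] `<polyline>` open polyline, #000000→engrave S219 F4260: (6.637,84.112) → (310.005,196.550) → (163.068,191.848) → (318.916,105.941)

[3] `<path>` cubic bezier, #000000→engrave S219 F4260: (177.616,127.175) → (176.977,122.758) → (177.677,118.598) → (179.076,114.825) → (180.534,111.569) → (181.411,108.961) → (181.067,107.130) → (178.863,106.208) → (174.158,106.325)

[4] `<polyline>` open polyline, #008000→score S405 F1561: (267.338,117.295) → (67.815,131.918) → (138.633,101.357) → (151.378,168.616) → (241.992,132.257)

; LightBurn 1.4.05
; GRBL device profile, absolute coords
G21
G90
G00 X242.670 Y104.822
M3 S219
G1 X282.326 Y94.800 F4260
G1 X293.475 Y55.446
G1 X264.968 Y26.114
G1 X225.312 Y36.136
G1 X214.163 Y75.490
G1 X242.670 Y104.822
M5
G00 X6.637 Y84.112
M3 S219
G1 X310.005 Y196.550 F4260
G1 X163.068 Y191.848
G1 X318.916 Y105.941
M5
G00 X177.616 Y127.175
M3 S219
G1 X176.977 Y122.758 F4260
G1 X177.677 Y118.598
G1 X179.076 Y114.825
G1 X180.534 Y111.569
G1 X181.411 Y108.961
G1 X181.067 Y107.130
G1 X178.863 Y106.208
G1 X174.158 Y106.325
M5
G00 X267.338 Y117.295
M3 S405
G1 X67.815 Y131.918 F1561
G1 X138.633 Y101.357
G1 X151.378 Y168.616
G1 X241.992 Y132.257
M5
G00 X0.000 Y0.000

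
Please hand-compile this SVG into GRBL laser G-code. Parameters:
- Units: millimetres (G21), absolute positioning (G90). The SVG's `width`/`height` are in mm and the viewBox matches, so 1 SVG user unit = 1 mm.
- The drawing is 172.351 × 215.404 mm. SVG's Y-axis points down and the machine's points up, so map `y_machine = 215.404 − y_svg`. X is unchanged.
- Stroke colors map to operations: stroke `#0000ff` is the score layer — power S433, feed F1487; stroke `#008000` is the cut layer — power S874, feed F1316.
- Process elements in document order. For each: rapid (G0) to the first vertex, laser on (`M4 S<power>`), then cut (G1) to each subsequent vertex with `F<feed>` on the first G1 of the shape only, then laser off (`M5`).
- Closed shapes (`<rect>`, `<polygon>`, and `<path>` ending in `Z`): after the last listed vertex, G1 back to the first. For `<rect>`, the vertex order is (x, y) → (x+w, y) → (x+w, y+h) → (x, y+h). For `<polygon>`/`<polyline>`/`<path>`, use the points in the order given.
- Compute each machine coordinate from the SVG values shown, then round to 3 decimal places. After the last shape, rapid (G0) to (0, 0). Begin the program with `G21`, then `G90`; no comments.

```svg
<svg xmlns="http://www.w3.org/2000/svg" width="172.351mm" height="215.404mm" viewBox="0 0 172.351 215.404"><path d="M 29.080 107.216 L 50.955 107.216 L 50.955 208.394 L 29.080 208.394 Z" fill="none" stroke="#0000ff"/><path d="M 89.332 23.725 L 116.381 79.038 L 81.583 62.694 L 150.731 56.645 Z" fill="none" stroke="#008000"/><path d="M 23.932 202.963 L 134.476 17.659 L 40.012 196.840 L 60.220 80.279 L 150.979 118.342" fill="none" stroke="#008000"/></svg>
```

G21
G90
G0 X29.080 Y108.188
M4 S433
G1 X50.955 Y108.188 F1487
G1 X50.955 Y7.010
G1 X29.080 Y7.010
G1 X29.080 Y108.188
M5
G0 X89.332 Y191.679
M4 S874
G1 X116.381 Y136.366 F1316
G1 X81.583 Y152.710
G1 X150.731 Y158.759
G1 X89.332 Y191.679
M5
G0 X23.932 Y12.441
M4 S874
G1 X134.476 Y197.745 F1316
G1 X40.012 Y18.564
G1 X60.220 Y135.125
G1 X150.979 Y97.062
M5
G0 X0.000 Y0.000

Since the viewBox matches the mm dimensions, user units are millimetres directly. The only transform is the Y-flip y_m = 215.404 − y_svg.

Shape 1 is a rectangle drawn with `<path>`. Its stroke #0000ff means score at S433, F1487. After flipping Y the toolpath is (29.080,108.188) → (50.955,108.188) → (50.955,7.010) → (29.080,7.010) → (29.080,108.188), returning to the start.

Shape 2 is a closed polygon drawn with `<path>`. Its stroke #008000 means cut at S874, F1316. After flipping Y the toolpath is (89.332,191.679) → (116.381,136.366) → (81.583,152.710) → (150.731,158.759) → (89.332,191.679), returning to the start.

Shape 3 is a open polyline drawn with `<path>`. Its stroke #008000 means cut at S874, F1316. After flipping Y the toolpath is (23.932,12.441) → (134.476,197.745) → (40.012,18.564) → (60.220,135.125) → (150.979,97.062).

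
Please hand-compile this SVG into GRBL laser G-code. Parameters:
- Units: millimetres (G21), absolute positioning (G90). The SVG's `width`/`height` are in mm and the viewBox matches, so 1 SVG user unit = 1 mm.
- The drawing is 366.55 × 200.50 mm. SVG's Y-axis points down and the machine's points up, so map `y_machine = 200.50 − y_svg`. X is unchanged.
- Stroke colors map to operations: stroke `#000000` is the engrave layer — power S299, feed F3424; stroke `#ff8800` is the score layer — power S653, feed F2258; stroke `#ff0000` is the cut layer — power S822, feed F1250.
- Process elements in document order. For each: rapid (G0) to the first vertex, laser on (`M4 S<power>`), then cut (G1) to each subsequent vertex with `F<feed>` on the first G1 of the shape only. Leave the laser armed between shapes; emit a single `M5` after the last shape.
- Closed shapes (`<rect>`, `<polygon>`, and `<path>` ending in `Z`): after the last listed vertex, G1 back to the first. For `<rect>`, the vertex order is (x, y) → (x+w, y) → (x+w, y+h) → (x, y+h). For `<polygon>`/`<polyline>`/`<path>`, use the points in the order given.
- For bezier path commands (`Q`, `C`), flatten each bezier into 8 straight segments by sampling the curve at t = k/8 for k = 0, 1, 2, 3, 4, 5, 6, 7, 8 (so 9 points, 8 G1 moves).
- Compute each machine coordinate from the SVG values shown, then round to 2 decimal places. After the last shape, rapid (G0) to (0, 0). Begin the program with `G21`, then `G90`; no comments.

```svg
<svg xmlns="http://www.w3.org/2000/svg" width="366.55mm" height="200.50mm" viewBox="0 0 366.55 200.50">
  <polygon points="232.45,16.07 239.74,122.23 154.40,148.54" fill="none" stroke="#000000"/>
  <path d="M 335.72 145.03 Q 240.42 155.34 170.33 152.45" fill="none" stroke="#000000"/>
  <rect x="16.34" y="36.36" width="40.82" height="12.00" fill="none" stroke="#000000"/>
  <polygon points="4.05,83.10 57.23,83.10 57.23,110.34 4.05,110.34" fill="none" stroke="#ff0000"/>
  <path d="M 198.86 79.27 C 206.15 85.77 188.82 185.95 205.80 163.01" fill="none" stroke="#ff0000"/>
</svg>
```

viewBox `0 0 366.55 200.50` with mm width/height → 1 unit = 1 mm. Flip: y_m = 200.50 − y_svg.

**Shape 1** — `<polygon>` closed polygon, stroke `#000000` → engrave (S299, F3424). Machine vertices: (232.45,184.43) → (239.74,78.27) → (154.40,51.96) → (232.45,184.43). Closed: final G1 returns to the first vertex.

**Shape 2** — `<path>` quadratic bezier, stroke `#000000` → engrave (S299, F3424). Control points (SVG): P0=(335.72,145.03), P1=(240.42,155.34), P2=(170.33,152.45); sampled at t=k/8. Machine vertices: (335.72,55.47) → (312.29,53.10) → (289.65,51.14) → (267.79,49.59) → (246.72,48.46) → (226.44,47.74) → (206.95,47.43) → (188.25,47.53) → (170.33,48.05). Open path.

**Shape 3** — `<rect>` rectangle, stroke `#000000` → engrave (S299, F3424). Machine vertices: (16.34,164.14) → (57.16,164.14) → (57.16,152.14) → (16.34,152.14) → (16.34,164.14). Closed: final G1 returns to the first vertex.

**Shape 4** — `<polygon>` rectangle, stroke `#ff0000` → cut (S822, F1250). Machine vertices: (4.05,117.40) → (57.23,117.40) → (57.23,90.16) → (4.05,90.16) → (4.05,117.40). Closed: final G1 returns to the first vertex.

**Shape 5** — `<path>` cubic bezier, stroke `#ff0000` → cut (S822, F1250). Control points (SVG): P0=(198.86,79.27), P1=(206.15,85.77), P2=(188.82,185.95), P3=(205.80,163.01); sampled at t=k/8. Machine vertices: (198.86,121.23) → (200.55,114.82) → (200.63,102.18) → (199.78,85.83) → (198.70,68.32) → (198.06,52.19) → (198.58,39.98) → (200.93,34.24) → (205.80,37.49). Open path.

G21
G90
G0 X232.45 Y184.43
M4 S299
G1 X239.74 Y78.27 F3424
G1 X154.40 Y51.96
G1 X232.45 Y184.43
G0 X335.72 Y55.47
M4 S299
G1 X312.29 Y53.10 F3424
G1 X289.65 Y51.14
G1 X267.79 Y49.59
G1 X246.72 Y48.46
G1 X226.44 Y47.74
G1 X206.95 Y47.43
G1 X188.25 Y47.53
G1 X170.33 Y48.05
G0 X16.34 Y164.14
M4 S299
G1 X57.16 Y164.14 F3424
G1 X57.16 Y152.14
G1 X16.34 Y152.14
G1 X16.34 Y164.14
G0 X4.05 Y117.40
M4 S822
G1 X57.23 Y117.40 F1250
G1 X57.23 Y90.16
G1 X4.05 Y90.16
G1 X4.05 Y117.40
G0 X198.86 Y121.23
M4 S822
G1 X200.55 Y114.82 F1250
G1 X200.63 Y102.18
G1 X199.78 Y85.83
G1 X198.70 Y68.32
G1 X198.06 Y52.19
G1 X198.58 Y39.98
G1 X200.93 Y34.24
G1 X205.80 Y37.49
M5
G0 X0.00 Y0.00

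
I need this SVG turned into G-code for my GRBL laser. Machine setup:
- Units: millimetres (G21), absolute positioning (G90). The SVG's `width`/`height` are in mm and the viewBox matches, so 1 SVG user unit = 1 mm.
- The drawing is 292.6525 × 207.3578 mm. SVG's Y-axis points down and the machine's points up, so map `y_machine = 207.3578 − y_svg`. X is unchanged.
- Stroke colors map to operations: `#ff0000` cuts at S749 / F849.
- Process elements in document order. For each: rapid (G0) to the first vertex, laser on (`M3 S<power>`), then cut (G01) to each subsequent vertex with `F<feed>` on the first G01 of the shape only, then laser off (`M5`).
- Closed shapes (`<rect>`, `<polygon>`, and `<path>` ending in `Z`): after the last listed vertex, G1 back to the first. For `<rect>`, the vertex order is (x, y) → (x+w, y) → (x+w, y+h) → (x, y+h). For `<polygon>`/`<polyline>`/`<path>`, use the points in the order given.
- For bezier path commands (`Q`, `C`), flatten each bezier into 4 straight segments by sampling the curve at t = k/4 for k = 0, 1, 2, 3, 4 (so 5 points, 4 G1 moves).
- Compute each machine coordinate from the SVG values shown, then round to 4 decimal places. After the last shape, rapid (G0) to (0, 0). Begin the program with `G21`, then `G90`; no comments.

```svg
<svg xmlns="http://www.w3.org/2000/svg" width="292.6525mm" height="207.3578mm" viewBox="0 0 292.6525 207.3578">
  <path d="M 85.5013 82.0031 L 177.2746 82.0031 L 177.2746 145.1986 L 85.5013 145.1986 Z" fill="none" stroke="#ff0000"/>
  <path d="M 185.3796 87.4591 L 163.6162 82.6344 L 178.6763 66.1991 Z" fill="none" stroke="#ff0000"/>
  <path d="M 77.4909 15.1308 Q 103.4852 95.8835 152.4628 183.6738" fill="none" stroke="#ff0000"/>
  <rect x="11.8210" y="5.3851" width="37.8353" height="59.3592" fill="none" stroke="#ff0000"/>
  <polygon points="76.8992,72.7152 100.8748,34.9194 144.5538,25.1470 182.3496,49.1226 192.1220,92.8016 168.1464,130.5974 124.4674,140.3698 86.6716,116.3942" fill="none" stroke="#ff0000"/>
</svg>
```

1 u = 1 mm; y_m = 207.3578 − y.

[1] `<path>` rectangle, #ff0000→cut S749 F849: (85.5013,125.3547) → (177.2746,125.3547) → (177.2746,62.1592) → (85.5013,62.1592) → (85.5013,125.3547) (closed)

[2] `<path>` regular polygon, #ff0000→cut S749 F849: (185.3796,119.8987) → (163.6162,124.7234) → (178.6763,141.1587) → (185.3796,119.8987) (closed)

[3] `<path>` quadratic bezier, #ff0000→cut S749 F849: (77.4909,192.2270) → (91.9245,151.4108) → (109.2310,109.7149) → (129.4105,67.1393) → (152.4628,23.6840)

[4] `<rect>` rectangle, #ff0000→cut S749 F849: (11.8210,201.9727) → (49.6563,201.9727) → (49.6563,142.6135) → (11.8210,142.6135) → (11.8210,201.9727) (closed)

[5] `<polygon>` regular polygon, #ff0000→cut S749 F849: (76.8992,134.6426) → (100.8748,172.4384) → (144.5538,182.2108) → (182.3496,158.2352) → (192.1220,114.5562) → (168.1464,76.7604) → (124.4674,66.9880) → (86.6716,90.9636) → (76.8992,134.6426) (closed)

G21
G90
G0 X85.5013 Y125.3547
M3 S749
G01 X177.2746 Y125.3547 F849
G01 X177.2746 Y62.1592
G01 X85.5013 Y62.1592
G01 X85.5013 Y125.3547
M5
G0 X185.3796 Y119.8987
M3 S749
G01 X163.6162 Y124.7234 F849
G01 X178.6763 Y141.1587
G01 X185.3796 Y119.8987
M5
G0 X77.4909 Y192.2270
M3 S749
G01 X91.9245 Y151.4108 F849
G01 X109.2310 Y109.7149
G01 X129.4105 Y67.1393
G01 X152.4628 Y23.6840
M5
G0 X11.8210 Y201.9727
M3 S749
G01 X49.6563 Y201.9727 F849
G01 X49.6563 Y142.6135
G01 X11.8210 Y142.6135
G01 X11.8210 Y201.9727
M5
G0 X76.8992 Y134.6426
M3 S749
G01 X100.8748 Y172.4384 F849
G01 X144.5538 Y182.2108
G01 X182.3496 Y158.2352
G01 X192.1220 Y114.5562
G01 X168.1464 Y76.7604
G01 X124.4674 Y66.9880
G01 X86.6716 Y90.9636
G01 X76.8992 Y134.6426
M5
G0 X0.0000 Y0.0000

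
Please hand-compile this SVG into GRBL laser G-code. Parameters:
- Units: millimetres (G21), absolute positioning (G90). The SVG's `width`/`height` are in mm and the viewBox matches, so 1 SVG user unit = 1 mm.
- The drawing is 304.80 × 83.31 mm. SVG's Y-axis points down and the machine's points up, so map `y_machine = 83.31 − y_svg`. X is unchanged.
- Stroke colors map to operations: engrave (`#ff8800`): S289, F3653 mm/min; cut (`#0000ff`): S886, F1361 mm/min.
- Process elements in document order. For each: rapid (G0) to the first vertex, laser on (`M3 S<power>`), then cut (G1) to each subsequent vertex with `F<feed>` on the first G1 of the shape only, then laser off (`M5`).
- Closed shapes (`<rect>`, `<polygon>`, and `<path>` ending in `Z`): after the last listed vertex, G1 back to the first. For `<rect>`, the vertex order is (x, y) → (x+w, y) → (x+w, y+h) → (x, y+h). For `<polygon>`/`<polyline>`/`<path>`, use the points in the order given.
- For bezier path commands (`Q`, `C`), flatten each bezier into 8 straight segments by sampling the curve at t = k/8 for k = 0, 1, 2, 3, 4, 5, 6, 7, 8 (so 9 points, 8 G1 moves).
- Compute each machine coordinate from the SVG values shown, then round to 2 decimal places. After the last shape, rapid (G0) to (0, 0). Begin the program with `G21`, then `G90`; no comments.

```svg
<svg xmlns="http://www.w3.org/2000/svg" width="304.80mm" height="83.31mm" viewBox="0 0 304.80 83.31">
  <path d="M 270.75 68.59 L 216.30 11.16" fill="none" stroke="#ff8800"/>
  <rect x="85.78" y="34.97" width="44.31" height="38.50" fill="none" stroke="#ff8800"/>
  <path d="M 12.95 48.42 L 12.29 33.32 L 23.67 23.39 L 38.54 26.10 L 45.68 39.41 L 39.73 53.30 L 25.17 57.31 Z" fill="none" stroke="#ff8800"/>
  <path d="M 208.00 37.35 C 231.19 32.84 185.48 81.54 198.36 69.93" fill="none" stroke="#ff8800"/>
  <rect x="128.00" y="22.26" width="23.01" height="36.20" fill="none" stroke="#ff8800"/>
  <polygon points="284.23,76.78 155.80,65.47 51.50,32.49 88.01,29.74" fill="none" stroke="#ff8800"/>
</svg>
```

G21
G90
G0 X270.75 Y14.72
M3 S289
G1 X216.30 Y72.15 F3653
M5
G0 X85.78 Y48.34
M3 S289
G1 X130.09 Y48.34 F3653
G1 X130.09 Y9.84
G1 X85.78 Y9.84
G1 X85.78 Y48.34
M5
G0 X12.95 Y34.89
M3 S289
G1 X12.29 Y49.99 F3653
G1 X23.67 Y59.92
G1 X38.54 Y57.21
G1 X45.68 Y43.90
G1 X39.73 Y30.01
G1 X25.17 Y26.00
G1 X12.95 Y34.89
M5
G0 X208.00 Y45.96
M3 S289
G1 X213.72 Y45.38 F3653
G1 X214.47 Y41.14
G1 X211.74 Y34.57
G1 X207.05 Y27.01
G1 X201.86 Y19.78
G1 X197.69 Y14.21
G1 X196.03 Y11.63
G1 X198.36 Y13.38
M5
G0 X128.00 Y61.05
M3 S289
G1 X151.01 Y61.05 F3653
G1 X151.01 Y24.85
G1 X128.00 Y24.85
G1 X128.00 Y61.05
M5
G0 X284.23 Y6.53
M3 S289
G1 X155.80 Y17.84 F3653
G1 X51.50 Y50.82
G1 X88.01 Y53.57
G1 X284.23 Y6.53
M5
G0 X0.00 Y0.00

1 u = 1 mm; y_m = 83.31 − y.

[1] `<path>` line segment, #ff8800→engrave S289 F3653: (270.75,14.72) → (216.30,72.15)

[2] `<rect>` rectangle, #ff8800→engrave S289 F3653: (85.78,48.34) → (130.09,48.34) → (130.09,9.84) → (85.78,9.84) → (85.78,48.34) (closed)

[3] `<path>` regular polygon, #ff8800→engrave S289 F3653: (12.95,34.89) → (12.29,49.99) → (23.67,59.92) → (38.54,57.21) → (45.68,43.90) → (39.73,30.01) → (25.17,26.00) → (12.95,34.89) (closed)

[4] `<path>` cubic bezier, #ff8800→engrave S289 F3653: (208.00,45.96) → (213.72,45.38) → (214.47,41.14) → (211.74,34.57) → (207.05,27.01) → (201.86,19.78) → (197.69,14.21) → (196.03,11.63) → (198.36,13.38)

[5] `<rect>` rectangle, #ff8800→engrave S289 F3653: (128.00,61.05) → (151.01,61.05) → (151.01,24.85) → (128.00,24.85) → (128.00,61.05) (closed)

[6] `<polygon>` closed polygon, #ff8800→engrave S289 F3653: (284.23,6.53) → (155.80,17.84) → (51.50,50.82) → (88.01,53.57) → (284.23,6.53) (closed)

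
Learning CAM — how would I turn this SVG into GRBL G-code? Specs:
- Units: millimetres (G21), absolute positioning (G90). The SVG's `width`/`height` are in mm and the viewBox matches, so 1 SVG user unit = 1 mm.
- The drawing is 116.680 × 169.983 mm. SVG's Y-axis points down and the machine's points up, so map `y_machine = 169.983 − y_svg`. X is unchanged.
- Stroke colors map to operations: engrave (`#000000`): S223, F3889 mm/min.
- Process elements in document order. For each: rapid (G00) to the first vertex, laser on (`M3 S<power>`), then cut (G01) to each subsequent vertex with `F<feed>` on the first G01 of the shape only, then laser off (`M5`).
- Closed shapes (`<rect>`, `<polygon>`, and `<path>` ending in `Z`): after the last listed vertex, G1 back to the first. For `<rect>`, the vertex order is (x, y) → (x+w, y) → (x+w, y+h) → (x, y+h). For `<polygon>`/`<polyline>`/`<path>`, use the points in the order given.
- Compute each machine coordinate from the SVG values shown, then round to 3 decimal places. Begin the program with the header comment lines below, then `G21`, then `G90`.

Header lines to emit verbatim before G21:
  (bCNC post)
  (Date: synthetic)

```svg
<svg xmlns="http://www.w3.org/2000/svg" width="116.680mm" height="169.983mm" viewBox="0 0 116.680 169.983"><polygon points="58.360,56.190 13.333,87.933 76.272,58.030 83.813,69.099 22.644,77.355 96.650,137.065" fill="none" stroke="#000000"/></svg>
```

(bCNC post)
(Date: synthetic)
G21
G90
G00 X58.360 Y113.793
M3 S223
G01 X13.333 Y82.050 F3889
G01 X76.272 Y111.953
G01 X83.813 Y100.884
G01 X22.644 Y92.628
G01 X96.650 Y32.918
G01 X58.360 Y113.793
M5

viewBox `0 0 116.680 169.983` with mm width/height → 1 unit = 1 mm. Flip: y_m = 169.983 − y_svg.

**Shape 1** — `<polygon>` closed polygon, stroke `#000000` → engrave (S223, F3889). Machine vertices: (58.360,113.793) → (13.333,82.050) → (76.272,111.953) → (83.813,100.884) → (22.644,92.628) → (96.650,32.918) → (58.360,113.793). Closed: final G1 returns to the first vertex.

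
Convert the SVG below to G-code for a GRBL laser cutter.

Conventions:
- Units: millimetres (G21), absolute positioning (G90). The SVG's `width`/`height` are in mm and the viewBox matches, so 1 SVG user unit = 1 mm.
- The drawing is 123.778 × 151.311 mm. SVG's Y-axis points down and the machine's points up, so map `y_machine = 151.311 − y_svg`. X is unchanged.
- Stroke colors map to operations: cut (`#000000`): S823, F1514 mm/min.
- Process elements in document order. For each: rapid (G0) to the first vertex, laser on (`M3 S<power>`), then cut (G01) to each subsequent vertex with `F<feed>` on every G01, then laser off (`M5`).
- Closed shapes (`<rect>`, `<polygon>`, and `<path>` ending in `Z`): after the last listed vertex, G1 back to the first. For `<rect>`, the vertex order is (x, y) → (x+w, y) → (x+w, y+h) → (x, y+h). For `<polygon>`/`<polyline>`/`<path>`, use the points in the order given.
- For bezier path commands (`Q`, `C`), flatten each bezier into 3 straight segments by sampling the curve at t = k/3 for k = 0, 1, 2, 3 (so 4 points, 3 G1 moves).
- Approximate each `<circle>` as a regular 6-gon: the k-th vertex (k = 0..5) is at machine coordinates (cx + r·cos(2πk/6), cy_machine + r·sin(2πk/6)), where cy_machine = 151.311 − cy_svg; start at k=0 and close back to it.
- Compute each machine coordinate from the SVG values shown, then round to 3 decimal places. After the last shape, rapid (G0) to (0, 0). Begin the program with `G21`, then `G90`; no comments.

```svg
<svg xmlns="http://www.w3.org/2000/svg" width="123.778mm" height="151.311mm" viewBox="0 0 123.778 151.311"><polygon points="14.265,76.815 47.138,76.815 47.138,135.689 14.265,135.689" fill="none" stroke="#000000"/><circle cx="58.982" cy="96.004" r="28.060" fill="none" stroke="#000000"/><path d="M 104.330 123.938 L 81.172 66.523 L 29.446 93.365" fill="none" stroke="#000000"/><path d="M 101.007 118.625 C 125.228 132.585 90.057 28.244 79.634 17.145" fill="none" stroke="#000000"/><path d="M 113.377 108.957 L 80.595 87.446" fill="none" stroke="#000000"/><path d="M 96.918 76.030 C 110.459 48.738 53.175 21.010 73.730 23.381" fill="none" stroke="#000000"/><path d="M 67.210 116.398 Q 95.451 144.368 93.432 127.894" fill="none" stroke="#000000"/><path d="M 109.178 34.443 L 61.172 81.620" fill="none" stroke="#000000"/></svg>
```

G21
G90
G0 X14.265 Y74.496
M3 S823
G01 X47.138 Y74.496 F1514
G01 X47.138 Y15.622 F1514
G01 X14.265 Y15.622 F1514
G01 X14.265 Y74.496 F1514
M5
G0 X87.042 Y55.307
M3 S823
G01 X73.012 Y79.608 F1514
G01 X44.952 Y79.608 F1514
G01 X30.922 Y55.307 F1514
G01 X44.952 Y31.006 F1514
G01 X73.012 Y31.006 F1514
G01 X87.042 Y55.307 F1514
M5
G0 X104.330 Y27.373
M3 S823
G01 X81.172 Y84.788 F1514
G01 X29.446 Y57.946 F1514
M5
G0 X101.007 Y32.686
M3 S823
G01 X108.547 Y50.325 F1514
G01 X95.190 Y99.821 F1514
G01 X79.634 Y134.166 F1514
M5
G0 X113.377 Y42.354
M3 S823
G01 X80.595 Y63.865 F1514
M5
G0 X96.918 Y75.281
M3 S823
G01 X92.357 Y101.587 F1514
G01 X73.615 Y121.399 F1514
G01 X73.730 Y127.930 F1514
M5
G0 X67.210 Y34.913
M3 S823
G01 X82.675 Y21.205 F1514
G01 X91.416 Y17.373 F1514
G01 X93.432 Y23.417 F1514
M5
G0 X109.178 Y116.868
M3 S823
G01 X61.172 Y69.691 F1514
M5
G0 X0.000 Y0.000

viewBox `0 0 123.778 151.311` with mm width/height → 1 unit = 1 mm. Flip: y_m = 151.311 − y_svg.

**Shape 1** — `<polygon>` rectangle, stroke `#000000` → cut (S823, F1514). Machine vertices: (14.265,74.496) → (47.138,74.496) → (47.138,15.622) → (14.265,15.622) → (14.265,74.496). Closed: final G1 returns to the first vertex.

**Shape 2** — `<circle>` circle, stroke `#000000` → cut (S823, F1514). Machine vertices: (87.042,55.307) → (73.012,79.608) → (44.952,79.608) → (30.922,55.307) → (44.952,31.006) → (73.012,31.006) → (87.042,55.307). Closed: final G1 returns to the first vertex.

**Shape 3** — `<path>` open polyline, stroke `#000000` → cut (S823, F1514). Machine vertices: (104.330,27.373) → (81.172,84.788) → (29.446,57.946). Open path.

**Shape 4** — `<path>` cubic bezier, stroke `#000000` → cut (S823, F1514). Control points (SVG): P0=(101.007,118.625), P1=(125.228,132.585), P2=(90.057,28.244), P3=(79.634,17.145); sampled at t=k/3. Machine vertices: (101.007,32.686) → (108.547,50.325) → (95.190,99.821) → (79.634,134.166). Open path.

**Shape 5** — `<path>` line segment, stroke `#000000` → cut (S823, F1514). Machine vertices: (113.377,42.354) → (80.595,63.865). Open path.

**Shape 6** — `<path>` cubic bezier, stroke `#000000` → cut (S823, F1514). Control points (SVG): P0=(96.918,76.030), P1=(110.459,48.738), P2=(53.175,21.010), P3=(73.730,23.381); sampled at t=k/3. Machine vertices: (96.918,75.281) → (92.357,101.587) → (73.615,121.399) → (73.730,127.930). Open path.

**Shape 7** — `<path>` quadratic bezier, stroke `#000000` → cut (S823, F1514). Control points (SVG): P0=(67.210,116.398), P1=(95.451,144.368), P2=(93.432,127.894); sampled at t=k/3. Machine vertices: (67.210,34.913) → (82.675,21.205) → (91.416,17.373) → (93.432,23.417). Open path.

**Shape 8** — `<path>` line segment, stroke `#000000` → cut (S823, F1514). Machine vertices: (109.178,116.868) → (61.172,69.691). Open path.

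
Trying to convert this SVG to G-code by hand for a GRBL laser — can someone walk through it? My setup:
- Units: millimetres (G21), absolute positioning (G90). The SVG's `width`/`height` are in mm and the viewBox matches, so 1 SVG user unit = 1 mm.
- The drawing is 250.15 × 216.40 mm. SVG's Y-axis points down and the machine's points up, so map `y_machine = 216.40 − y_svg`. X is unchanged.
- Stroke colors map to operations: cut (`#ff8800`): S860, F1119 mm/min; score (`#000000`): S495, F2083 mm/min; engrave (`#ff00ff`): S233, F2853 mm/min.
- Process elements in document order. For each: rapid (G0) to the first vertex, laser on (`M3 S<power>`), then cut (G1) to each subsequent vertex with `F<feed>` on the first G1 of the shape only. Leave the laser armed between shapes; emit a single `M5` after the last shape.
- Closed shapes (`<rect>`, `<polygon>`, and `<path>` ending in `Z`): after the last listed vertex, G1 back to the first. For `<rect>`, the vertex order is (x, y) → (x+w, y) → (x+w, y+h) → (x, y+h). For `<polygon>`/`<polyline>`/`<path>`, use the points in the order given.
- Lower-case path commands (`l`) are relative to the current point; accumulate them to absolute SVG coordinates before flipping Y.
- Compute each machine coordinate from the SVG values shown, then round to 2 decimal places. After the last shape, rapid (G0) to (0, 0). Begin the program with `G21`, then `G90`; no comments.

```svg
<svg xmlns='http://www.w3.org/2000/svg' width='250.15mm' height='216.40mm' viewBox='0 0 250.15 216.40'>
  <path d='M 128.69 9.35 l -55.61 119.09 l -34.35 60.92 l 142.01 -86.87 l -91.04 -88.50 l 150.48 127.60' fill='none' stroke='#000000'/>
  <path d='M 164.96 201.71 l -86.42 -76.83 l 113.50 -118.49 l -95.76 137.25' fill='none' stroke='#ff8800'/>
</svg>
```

1 u = 1 mm; y_m = 216.40 − y.

[1] `<path>` open polyline, #000000→score S495 F2083: (128.69,207.05) → (73.08,87.96) → (38.73,27.04) → (180.74,113.91) → (89.70,202.41) → (240.18,74.81)

[2] `<path>` open polyline, #ff8800→cut S860 F1119: (164.96,14.69) → (78.54,91.52) → (192.04,210.01) → (96.28,72.76)

G21
G90
G0 X128.69 Y207.05
M3 S495
G1 X73.08 Y87.96 F2083
G1 X38.73 Y27.04
G1 X180.74 Y113.91
G1 X89.70 Y202.41
G1 X240.18 Y74.81
G0 X164.96 Y14.69
M3 S860
G1 X78.54 Y91.52 F1119
G1 X192.04 Y210.01
G1 X96.28 Y72.76
M5
G0 X0.00 Y0.00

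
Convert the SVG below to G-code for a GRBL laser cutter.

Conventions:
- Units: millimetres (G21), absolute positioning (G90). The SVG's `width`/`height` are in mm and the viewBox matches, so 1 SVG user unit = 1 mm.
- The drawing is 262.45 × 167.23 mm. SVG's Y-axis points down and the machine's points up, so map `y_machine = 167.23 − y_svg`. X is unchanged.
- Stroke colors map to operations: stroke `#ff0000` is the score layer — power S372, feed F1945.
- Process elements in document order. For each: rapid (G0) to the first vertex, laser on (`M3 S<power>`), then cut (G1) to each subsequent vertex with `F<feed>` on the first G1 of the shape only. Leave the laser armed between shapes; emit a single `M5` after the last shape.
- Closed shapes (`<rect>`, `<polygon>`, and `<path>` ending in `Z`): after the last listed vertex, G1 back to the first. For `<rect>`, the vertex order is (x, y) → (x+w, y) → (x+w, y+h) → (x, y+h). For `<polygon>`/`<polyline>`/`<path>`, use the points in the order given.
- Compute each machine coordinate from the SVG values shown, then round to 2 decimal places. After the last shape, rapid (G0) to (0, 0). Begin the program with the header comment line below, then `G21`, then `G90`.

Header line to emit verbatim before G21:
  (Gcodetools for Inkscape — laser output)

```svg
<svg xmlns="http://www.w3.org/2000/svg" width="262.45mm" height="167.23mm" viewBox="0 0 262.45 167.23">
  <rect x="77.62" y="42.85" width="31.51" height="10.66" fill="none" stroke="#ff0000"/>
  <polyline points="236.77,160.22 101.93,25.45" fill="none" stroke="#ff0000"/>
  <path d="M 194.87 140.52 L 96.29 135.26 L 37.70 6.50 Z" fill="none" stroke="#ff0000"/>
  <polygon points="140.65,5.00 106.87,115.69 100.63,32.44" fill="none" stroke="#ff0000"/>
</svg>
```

(Gcodetools for Inkscape — laser output)
G21
G90
G0 X77.62 Y124.38
M3 S372
G1 X109.13 Y124.38 F1945
G1 X109.13 Y113.72
G1 X77.62 Y113.72
G1 X77.62 Y124.38
G0 X236.77 Y7.01
M3 S372
G1 X101.93 Y141.78 F1945
G0 X194.87 Y26.71
M3 S372
G1 X96.29 Y31.97 F1945
G1 X37.70 Y160.73
G1 X194.87 Y26.71
G0 X140.65 Y162.23
M3 S372
G1 X106.87 Y51.54 F1945
G1 X100.63 Y134.79
G1 X140.65 Y162.23
M5
G0 X0.00 Y0.00

viewBox `0 0 262.45 167.23` with mm width/height → 1 unit = 1 mm. Flip: y_m = 167.23 − y_svg.

**Shape 1** — `<rect>` rectangle, stroke `#ff0000` → score (S372, F1945). Machine vertices: (77.62,124.38) → (109.13,124.38) → (109.13,113.72) → (77.62,113.72) → (77.62,124.38). Closed: final G1 returns to the first vertex.

**Shape 2** — `<polyline>` line segment, stroke `#ff0000` → score (S372, F1945). Machine vertices: (236.77,7.01) → (101.93,141.78). Open path.

**Shape 3** — `<path>` closed polygon, stroke `#ff0000` → score (S372, F1945). Machine vertices: (194.87,26.71) → (96.29,31.97) → (37.70,160.73) → (194.87,26.71). Closed: final G1 returns to the first vertex.

**Shape 4** — `<polygon>` closed polygon, stroke `#ff0000` → score (S372, F1945). Machine vertices: (140.65,162.23) → (106.87,51.54) → (100.63,134.79) → (140.65,162.23). Closed: final G1 returns to the first vertex.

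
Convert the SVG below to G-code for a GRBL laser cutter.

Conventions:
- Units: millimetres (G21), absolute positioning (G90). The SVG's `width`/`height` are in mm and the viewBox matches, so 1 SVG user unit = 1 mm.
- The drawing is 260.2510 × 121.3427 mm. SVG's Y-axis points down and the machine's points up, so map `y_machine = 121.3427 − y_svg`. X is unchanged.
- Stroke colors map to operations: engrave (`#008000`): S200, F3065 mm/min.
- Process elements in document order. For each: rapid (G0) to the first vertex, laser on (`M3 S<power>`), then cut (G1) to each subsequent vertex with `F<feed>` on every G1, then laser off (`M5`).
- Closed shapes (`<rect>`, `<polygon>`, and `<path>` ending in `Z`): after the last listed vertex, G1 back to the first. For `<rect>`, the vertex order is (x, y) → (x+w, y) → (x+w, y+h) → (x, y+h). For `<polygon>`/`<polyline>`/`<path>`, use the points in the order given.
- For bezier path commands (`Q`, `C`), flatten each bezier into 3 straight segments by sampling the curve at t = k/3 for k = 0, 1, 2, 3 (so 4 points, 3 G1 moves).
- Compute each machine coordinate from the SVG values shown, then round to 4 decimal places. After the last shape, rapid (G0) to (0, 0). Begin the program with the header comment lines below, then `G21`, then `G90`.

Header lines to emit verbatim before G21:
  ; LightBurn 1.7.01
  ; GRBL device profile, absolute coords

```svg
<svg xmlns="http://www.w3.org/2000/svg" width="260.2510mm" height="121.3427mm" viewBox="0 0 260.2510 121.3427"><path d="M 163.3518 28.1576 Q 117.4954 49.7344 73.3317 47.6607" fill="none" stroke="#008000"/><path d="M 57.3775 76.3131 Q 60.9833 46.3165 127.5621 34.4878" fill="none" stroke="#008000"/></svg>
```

; LightBurn 1.7.01
; GRBL device profile, absolute coords
G21
G90
G0 X163.3518 Y93.1851
M3 S200
G1 X132.9689 Y81.4284 F3065
G1 X102.9622 Y74.9274 F3065
G1 X73.3317 Y73.6820 F3065
M5
G0 X57.3775 Y45.0296
M3 S200
G1 X66.7784 Y63.0087 F3065
G1 X90.1732 Y76.9504 F3065
G1 X127.5621 Y86.8549 F3065
M5
G0 X0.0000 Y0.0000

viewBox `0 0 260.2510 121.3427` with mm width/height → 1 unit = 1 mm. Flip: y_m = 121.3427 − y_svg.

**Shape 1** — `<path>` quadratic bezier, stroke `#008000` → engrave (S200, F3065). Control points (SVG): P0=(163.3518,28.1576), P1=(117.4954,49.7344), P2=(73.3317,47.6607); sampled at t=k/3. Machine vertices: (163.3518,93.1851) → (132.9689,81.4284) → (102.9622,74.9274) → (73.3317,73.6820). Open path.

**Shape 2** — `<path>` quadratic bezier, stroke `#008000` → engrave (S200, F3065). Control points (SVG): P0=(57.3775,76.3131), P1=(60.9833,46.3165), P2=(127.5621,34.4878); sampled at t=k/3. Machine vertices: (57.3775,45.0296) → (66.7784,63.0087) → (90.1732,76.9504) → (127.5621,86.8549). Open path.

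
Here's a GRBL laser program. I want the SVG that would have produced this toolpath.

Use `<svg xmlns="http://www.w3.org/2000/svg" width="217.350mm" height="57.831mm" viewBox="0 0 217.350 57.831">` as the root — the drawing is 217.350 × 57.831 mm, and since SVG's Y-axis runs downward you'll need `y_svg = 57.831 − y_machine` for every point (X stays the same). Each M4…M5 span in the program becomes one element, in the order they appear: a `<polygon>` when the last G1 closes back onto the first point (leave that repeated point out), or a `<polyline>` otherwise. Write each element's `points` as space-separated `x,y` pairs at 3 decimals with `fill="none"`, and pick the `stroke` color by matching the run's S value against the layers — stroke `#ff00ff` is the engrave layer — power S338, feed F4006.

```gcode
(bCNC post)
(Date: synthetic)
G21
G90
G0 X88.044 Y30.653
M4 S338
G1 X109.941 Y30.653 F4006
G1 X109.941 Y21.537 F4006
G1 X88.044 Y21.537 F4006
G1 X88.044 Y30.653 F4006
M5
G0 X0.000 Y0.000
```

<svg xmlns="http://www.w3.org/2000/svg" width="217.350mm" height="57.831mm" viewBox="0 0 217.350 57.831">
  <polygon points="88.044,27.178 109.941,27.178 109.941,36.294 88.044,36.294" fill="none" stroke="#ff00ff"/>
</svg>

Machine Y-up, SVG Y-down with viewBox height 57.831, so y_svg = 57.831 − y_machine; X carries over. Every run uses S338, so all elements get stroke `#ff00ff` (engrave).

Run 1: The run returns to its start, so emit a `<polygon>` with points (Y-flipped): 88.044,27.178 109.941,27.178 109.941,36.294 88.044,36.294.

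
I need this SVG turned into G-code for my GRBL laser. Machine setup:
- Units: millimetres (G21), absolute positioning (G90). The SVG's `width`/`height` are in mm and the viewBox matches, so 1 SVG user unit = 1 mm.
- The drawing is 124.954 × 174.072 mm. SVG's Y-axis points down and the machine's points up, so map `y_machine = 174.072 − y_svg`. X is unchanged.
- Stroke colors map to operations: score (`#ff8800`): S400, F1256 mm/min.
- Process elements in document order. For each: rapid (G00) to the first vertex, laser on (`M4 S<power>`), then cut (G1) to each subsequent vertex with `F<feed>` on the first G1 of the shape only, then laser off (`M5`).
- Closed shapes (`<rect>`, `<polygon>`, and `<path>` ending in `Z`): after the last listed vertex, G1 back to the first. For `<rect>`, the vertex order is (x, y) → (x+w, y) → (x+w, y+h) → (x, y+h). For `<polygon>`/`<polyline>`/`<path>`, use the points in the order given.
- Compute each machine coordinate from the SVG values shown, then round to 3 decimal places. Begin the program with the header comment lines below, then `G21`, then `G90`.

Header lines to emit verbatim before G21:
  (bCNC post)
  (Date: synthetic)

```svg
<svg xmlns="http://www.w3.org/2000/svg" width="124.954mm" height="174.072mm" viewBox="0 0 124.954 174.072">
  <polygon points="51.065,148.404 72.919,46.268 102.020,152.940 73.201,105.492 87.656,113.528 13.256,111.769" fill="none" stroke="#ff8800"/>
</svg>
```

(bCNC post)
(Date: synthetic)
G21
G90
G00 X51.065 Y25.668
M4 S400
G1 X72.919 Y127.804 F1256
G1 X102.020 Y21.132
G1 X73.201 Y68.580
G1 X87.656 Y60.544
G1 X13.256 Y62.303
G1 X51.065 Y25.668
M5

Since the viewBox matches the mm dimensions, user units are millimetres directly. The only transform is the Y-flip y_m = 174.072 − y_svg.

Shape 1 is a closed polygon drawn with `<polygon>`. Its stroke #ff8800 means score at S400, F1256. After flipping Y the toolpath is (51.065,25.668) → (72.919,127.804) → (102.020,21.132) → (73.201,68.580) → (87.656,60.544) → (13.256,62.303) → (51.065,25.668), returning to the start.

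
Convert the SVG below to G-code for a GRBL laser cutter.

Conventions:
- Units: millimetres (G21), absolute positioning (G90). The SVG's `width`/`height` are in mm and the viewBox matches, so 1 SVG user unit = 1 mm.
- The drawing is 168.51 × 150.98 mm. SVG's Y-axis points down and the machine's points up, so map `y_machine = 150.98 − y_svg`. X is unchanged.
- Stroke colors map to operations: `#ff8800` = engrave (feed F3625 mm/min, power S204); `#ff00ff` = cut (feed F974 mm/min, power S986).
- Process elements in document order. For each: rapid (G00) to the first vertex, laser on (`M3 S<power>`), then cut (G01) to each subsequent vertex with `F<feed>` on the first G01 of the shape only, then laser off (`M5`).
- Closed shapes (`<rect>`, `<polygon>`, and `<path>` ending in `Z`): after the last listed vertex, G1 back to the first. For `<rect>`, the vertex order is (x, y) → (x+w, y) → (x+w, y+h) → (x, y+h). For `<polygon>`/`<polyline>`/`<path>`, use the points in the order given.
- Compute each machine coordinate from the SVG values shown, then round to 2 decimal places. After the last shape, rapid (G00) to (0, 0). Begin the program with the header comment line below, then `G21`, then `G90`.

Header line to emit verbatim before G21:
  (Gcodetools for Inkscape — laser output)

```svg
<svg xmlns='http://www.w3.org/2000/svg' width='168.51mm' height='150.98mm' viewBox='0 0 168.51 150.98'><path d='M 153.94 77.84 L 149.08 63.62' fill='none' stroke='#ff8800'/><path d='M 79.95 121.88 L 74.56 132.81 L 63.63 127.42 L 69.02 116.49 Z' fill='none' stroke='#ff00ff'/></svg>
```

(Gcodetools for Inkscape — laser output)
G21
G90
G00 X153.94 Y73.14
M3 S204
G01 X149.08 Y87.36 F3625
M5
G00 X79.95 Y29.10
M3 S986
G01 X74.56 Y18.17 F974
G01 X63.63 Y23.56
G01 X69.02 Y34.49
G01 X79.95 Y29.10
M5
G00 X0.00 Y0.00

Since the viewBox matches the mm dimensions, user units are millimetres directly. The only transform is the Y-flip y_m = 150.98 − y_svg.

Shape 1 is a line segment drawn with `<path>`. Its stroke #ff8800 means engrave at S204, F3625. After flipping Y the toolpath is (153.94,73.14) → (149.08,87.36).

Shape 2 is a regular polygon drawn with `<path>`. Its stroke #ff00ff means cut at S986, F974. After flipping Y the toolpath is (79.95,29.10) → (74.56,18.17) → (63.63,23.56) → (69.02,34.49) → (79.95,29.10), returning to the start.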